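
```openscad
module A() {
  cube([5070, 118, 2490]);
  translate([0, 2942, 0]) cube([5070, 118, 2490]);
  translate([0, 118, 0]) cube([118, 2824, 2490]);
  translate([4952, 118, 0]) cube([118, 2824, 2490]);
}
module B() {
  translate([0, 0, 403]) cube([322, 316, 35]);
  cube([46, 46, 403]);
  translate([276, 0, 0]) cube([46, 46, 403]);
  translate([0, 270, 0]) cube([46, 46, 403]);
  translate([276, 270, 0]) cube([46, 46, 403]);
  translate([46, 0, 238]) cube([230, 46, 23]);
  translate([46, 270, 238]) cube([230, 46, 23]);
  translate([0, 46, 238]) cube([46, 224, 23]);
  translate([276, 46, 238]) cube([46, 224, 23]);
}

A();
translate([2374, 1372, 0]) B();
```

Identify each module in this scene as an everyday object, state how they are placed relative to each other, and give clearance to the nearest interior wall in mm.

Clearances: x = 2256, y = 1254; minimum 1254 mm.

A is a house frame. B is a stool. The stool sits inside the house frame, centred. The clearance to the nearest interior wall is 1254 mm.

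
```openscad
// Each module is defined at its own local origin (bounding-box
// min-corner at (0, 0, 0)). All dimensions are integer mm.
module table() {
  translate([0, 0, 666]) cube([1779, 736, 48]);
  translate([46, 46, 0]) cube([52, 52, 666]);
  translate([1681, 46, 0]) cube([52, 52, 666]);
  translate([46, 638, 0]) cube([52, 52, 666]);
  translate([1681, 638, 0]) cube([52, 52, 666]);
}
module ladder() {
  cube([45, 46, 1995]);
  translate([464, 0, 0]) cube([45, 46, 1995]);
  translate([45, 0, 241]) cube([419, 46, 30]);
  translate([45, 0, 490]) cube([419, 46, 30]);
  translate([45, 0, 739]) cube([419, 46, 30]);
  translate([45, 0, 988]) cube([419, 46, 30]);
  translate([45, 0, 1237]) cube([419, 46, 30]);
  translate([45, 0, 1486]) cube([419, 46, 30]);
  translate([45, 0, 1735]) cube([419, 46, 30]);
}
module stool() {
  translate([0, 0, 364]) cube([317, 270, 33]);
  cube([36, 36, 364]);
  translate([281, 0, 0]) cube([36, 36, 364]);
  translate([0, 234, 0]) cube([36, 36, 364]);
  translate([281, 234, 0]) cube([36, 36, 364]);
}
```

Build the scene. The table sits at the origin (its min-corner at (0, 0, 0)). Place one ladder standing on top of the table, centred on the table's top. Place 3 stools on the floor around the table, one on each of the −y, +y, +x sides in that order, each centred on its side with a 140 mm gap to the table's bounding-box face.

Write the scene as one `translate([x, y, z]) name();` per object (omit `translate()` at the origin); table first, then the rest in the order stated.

table();
translate([635, 345, 714]) ladder();
translate([731, -410, 0]) stool();
translate([731, 876, 0]) stool();
translate([1919, 233, 0]) stool();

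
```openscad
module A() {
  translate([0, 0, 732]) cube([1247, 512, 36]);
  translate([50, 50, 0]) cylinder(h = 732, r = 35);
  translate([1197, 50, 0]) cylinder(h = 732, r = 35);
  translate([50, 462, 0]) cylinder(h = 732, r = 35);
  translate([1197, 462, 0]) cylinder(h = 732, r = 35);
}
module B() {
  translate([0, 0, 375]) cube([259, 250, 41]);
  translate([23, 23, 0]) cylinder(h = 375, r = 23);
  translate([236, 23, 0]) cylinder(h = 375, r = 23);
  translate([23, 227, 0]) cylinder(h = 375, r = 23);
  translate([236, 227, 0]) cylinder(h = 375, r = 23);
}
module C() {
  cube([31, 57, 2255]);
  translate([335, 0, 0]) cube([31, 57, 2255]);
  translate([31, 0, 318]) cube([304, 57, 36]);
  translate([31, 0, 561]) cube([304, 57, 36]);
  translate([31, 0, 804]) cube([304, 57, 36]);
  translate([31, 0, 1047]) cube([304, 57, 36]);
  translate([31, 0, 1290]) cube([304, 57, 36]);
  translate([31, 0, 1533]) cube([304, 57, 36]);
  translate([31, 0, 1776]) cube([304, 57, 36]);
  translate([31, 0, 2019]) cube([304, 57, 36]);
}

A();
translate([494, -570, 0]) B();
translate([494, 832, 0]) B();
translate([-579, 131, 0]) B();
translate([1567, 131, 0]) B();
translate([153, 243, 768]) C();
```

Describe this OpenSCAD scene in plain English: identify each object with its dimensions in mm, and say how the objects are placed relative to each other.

A is a rectangular dining table. The top is 1247×512×36 mm with its upper surface at z = 768 mm. It stands on four round legs of 70 mm diameter, each leg's bounding box inset 15 mm from the nearest pair of top edges, running from the floor to the underside of the top.

B is a simple wooden stool: a rectangular seat 259 mm (x) by 250 mm (y), 41 mm thick, top face at z = 416 mm, on four round legs, each 46 mm in diameter. The legs rest on z = 0, each leg's axis is inset half a diameter from the nearest pair of seat edges (so the leg's bounding box is flush with the corner).

C is a wooden ladder with two side rails of 31×57 mm section and 2255 mm height, set 366 mm apart overall. Between them run 8 rectangular rungs (57 mm deep, 36 mm thick), front faces flush with the rails' −y face. The bottom of the first rung is 318 mm above the floor and each subsequent rung is 243 mm higher than the one below.

Four stools sit around the table at the −y, +y, −x, +x sides. The ladder is on top of the table.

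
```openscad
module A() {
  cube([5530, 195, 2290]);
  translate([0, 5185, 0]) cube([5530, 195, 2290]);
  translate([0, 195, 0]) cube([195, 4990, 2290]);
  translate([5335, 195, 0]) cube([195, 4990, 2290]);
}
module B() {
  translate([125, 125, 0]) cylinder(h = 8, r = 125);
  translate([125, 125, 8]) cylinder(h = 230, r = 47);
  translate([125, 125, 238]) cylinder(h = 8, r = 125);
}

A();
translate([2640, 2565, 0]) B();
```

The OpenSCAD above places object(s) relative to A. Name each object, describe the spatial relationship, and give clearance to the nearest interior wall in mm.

Clearances: x = 2445, y = 2370; minimum 2370 mm.

A is a house frame. B is a spool. The spool sits inside the house frame, centred. The clearance to the nearest interior wall is 2370 mm.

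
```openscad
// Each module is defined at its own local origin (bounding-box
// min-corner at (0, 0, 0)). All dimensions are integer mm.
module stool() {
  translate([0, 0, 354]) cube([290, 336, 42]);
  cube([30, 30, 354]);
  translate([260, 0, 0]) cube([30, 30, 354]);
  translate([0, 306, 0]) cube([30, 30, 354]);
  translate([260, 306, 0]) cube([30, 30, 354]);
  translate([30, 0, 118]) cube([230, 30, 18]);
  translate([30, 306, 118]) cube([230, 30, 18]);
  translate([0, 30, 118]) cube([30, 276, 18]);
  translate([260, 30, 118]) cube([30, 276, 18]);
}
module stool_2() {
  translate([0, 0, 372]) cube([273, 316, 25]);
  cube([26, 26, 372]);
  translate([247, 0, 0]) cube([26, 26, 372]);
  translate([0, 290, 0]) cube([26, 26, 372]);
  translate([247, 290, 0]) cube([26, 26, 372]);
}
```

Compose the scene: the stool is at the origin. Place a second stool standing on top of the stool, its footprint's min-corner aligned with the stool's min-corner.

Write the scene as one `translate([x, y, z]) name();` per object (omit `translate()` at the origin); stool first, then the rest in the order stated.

stool();
translate([0, 0, 396]) stool_2();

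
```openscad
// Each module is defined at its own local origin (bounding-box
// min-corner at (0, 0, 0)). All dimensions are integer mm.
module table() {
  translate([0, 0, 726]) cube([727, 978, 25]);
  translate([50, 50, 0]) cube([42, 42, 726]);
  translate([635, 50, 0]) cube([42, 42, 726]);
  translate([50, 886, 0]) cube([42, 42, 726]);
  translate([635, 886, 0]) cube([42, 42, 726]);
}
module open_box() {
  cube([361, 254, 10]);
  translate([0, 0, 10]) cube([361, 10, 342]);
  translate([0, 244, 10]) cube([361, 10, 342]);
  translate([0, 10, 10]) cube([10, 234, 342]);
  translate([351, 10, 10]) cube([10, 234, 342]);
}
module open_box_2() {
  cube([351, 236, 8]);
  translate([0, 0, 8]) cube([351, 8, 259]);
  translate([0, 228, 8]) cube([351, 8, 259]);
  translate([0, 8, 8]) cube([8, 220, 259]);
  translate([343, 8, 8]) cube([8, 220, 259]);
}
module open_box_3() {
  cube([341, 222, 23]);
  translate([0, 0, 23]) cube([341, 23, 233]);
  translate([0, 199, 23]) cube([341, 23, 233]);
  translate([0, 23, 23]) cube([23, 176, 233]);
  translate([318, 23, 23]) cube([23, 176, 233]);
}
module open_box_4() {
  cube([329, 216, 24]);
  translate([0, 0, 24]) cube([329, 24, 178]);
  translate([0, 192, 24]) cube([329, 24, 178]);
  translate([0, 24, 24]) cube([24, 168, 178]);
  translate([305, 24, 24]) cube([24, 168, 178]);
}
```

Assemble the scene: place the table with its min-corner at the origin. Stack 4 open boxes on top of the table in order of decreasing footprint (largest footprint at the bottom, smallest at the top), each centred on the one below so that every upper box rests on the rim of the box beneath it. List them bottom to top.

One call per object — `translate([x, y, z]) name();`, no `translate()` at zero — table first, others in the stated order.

table();
translate([183, 362, 751]) open_box();
translate([188, 371, 1103]) open_box_2();
translate([193, 378, 1370]) open_box_3();
translate([199, 381, 1626]) open_box_4();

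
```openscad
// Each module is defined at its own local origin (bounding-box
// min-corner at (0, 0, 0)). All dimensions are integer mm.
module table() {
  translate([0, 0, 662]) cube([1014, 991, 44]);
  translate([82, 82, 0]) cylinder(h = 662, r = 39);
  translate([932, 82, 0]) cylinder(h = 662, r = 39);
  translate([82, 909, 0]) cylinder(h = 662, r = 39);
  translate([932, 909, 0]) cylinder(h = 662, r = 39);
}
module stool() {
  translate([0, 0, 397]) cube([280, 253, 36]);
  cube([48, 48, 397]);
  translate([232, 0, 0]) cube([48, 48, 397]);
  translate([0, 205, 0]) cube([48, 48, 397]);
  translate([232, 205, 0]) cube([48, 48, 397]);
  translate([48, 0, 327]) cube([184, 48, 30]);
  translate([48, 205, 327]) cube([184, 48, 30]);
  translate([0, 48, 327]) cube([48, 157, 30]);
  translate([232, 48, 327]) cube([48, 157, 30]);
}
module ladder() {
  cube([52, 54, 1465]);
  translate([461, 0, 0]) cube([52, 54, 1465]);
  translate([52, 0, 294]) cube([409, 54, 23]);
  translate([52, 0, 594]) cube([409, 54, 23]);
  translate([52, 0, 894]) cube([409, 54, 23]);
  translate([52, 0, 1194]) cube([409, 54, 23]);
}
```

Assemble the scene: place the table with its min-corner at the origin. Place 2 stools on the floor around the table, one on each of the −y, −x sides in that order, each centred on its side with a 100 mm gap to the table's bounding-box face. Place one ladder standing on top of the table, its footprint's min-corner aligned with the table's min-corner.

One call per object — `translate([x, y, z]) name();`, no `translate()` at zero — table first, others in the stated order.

table();
translate([367, -353, 0]) stool();
translate([-380, 369, 0]) stool();
translate([0, 0, 706]) ladder();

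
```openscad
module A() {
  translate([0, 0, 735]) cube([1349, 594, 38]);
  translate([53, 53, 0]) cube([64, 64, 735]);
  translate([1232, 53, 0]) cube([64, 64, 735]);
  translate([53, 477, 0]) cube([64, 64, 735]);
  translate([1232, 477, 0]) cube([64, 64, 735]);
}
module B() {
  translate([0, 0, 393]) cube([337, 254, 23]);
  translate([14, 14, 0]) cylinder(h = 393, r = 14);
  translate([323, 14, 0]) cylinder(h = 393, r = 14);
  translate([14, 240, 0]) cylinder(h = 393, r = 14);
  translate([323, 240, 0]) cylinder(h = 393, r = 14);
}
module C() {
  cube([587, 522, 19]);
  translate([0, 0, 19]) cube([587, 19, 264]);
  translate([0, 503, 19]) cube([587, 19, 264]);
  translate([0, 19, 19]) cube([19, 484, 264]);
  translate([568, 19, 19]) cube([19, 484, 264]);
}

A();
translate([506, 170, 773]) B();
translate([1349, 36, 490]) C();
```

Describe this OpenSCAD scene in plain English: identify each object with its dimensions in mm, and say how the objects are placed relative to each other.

A is a table: top 1349 mm (x) × 594 mm (y), 38 mm thick, upper face at z = 773 mm, on four 64×64 mm square legs, each inset 53 mm from the nearest pair of top edges, running from z = 0 to the bottom of the top.

B is a four-legged stool. The seat is 337×254 mm, 23 mm thick, top at z = 416 mm. It stands on four round legs, each 28 mm in diameter, from z = 0 to the seat underside, each leg's axis is inset half a diameter from the nearest pair of seat edges (so the leg's bounding box is flush with the corner).

C is an open storage box with external size 587×522×283 mm and wall thickness 19 mm (the base is also 19 mm thick). The base covers the whole footprint; the four walls stand on the base, with the y-facing walls full-width and the x-facing walls fitting between their inner faces.

The stool is on top of the table, centred. The open box is beside the table with their tops flush at z = 773.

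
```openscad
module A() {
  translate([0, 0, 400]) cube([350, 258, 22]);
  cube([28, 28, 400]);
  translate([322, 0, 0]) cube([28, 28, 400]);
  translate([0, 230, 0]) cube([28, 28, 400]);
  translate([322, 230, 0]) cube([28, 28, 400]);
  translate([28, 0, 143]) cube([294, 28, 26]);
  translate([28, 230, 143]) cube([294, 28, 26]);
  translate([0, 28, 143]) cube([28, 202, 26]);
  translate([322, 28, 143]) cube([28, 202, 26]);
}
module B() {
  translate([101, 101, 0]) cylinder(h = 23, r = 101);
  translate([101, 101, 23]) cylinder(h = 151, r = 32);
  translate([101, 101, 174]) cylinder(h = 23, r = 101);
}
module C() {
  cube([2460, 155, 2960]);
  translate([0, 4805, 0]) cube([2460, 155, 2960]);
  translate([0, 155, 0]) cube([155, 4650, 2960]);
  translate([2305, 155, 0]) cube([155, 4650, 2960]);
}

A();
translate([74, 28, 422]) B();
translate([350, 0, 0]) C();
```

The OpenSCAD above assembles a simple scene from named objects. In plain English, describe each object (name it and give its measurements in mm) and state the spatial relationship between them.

A is a four-legged stool. The seat is 350×258 mm, 22 mm thick, top at z = 422 mm. It stands on four square legs, each 28×28 mm in cross-section, from z = 0 to the seat underside, each flush with a corner of the seat. Four stretchers, 28 mm wide and 26 mm tall, connect adjacent legs with their undersides at z = 143 mm, each running between the inner faces of the legs it joins and aligned with the legs' outer faces on the other axis.

B is a spool: two coaxial disc flanges of radius 101 mm and thickness 23 mm, joined by a core cylinder of radius 32 mm and height 151 mm. The lower flange rests on z = 0 and the three cylinders share a vertical axis.

C is the wall frame of a small rectangular building: four walls, each 2960 mm tall and 155 mm thick, enclosing a footprint 2460 mm (x) by 4960 mm (y) outside-to-outside, with no floor or roof. The front and back walls (the −y and +y sides) span the full width; the two side walls fit between them.

The spool is on top of the stool, centred. The house frame is against the stool's +x side, with their −y faces flush.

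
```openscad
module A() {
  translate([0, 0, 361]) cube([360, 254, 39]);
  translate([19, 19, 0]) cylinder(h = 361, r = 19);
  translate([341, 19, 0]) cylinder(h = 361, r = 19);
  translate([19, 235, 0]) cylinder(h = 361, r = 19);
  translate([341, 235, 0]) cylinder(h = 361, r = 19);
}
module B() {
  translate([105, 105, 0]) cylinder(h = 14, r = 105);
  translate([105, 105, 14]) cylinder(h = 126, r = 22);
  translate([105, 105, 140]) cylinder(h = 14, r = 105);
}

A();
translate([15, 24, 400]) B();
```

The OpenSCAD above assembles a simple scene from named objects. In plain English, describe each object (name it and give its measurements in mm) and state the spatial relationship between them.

A is a simple wooden stool: a rectangular seat 360 mm (x) by 254 mm (y), 39 mm thick, top face at z = 400 mm, on four round legs, each 38 mm in diameter. The legs rest on z = 0, each leg's axis is inset half a diameter from the nearest pair of seat edges (so the leg's bounding box is flush with the corner).

B is a spool: two coaxial disc flanges of radius 105 mm and thickness 14 mm, joined by a core cylinder of radius 22 mm and height 126 mm. The lower flange rests on z = 0 and the three cylinders share a vertical axis.

The spool is on top of the stool.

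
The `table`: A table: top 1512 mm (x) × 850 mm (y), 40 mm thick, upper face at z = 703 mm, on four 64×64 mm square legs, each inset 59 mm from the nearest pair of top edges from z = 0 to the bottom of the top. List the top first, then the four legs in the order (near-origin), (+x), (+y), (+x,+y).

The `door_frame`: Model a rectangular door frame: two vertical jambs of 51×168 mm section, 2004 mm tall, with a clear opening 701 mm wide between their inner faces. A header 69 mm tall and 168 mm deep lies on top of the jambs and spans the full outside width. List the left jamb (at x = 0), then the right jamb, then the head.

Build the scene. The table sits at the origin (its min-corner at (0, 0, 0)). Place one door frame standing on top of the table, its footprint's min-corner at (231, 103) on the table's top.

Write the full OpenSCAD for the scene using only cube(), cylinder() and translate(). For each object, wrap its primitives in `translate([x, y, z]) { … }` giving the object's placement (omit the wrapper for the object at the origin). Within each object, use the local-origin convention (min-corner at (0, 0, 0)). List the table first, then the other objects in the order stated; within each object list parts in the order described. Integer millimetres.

translate([0, 0, 663]) cube([1512, 850, 40]);
translate([59, 59, 0]) cube([64, 64, 663]);
translate([1389, 59, 0]) cube([64, 64, 663]);
translate([59, 727, 0]) cube([64, 64, 663]);
translate([1389, 727, 0]) cube([64, 64, 663]);
translate([231, 103, 703]) {
  cube([51, 168, 2004]);
  translate([752, 0, 0]) cube([51, 168, 2004]);
  translate([0, 0, 2004]) cube([803, 168, 69]);
}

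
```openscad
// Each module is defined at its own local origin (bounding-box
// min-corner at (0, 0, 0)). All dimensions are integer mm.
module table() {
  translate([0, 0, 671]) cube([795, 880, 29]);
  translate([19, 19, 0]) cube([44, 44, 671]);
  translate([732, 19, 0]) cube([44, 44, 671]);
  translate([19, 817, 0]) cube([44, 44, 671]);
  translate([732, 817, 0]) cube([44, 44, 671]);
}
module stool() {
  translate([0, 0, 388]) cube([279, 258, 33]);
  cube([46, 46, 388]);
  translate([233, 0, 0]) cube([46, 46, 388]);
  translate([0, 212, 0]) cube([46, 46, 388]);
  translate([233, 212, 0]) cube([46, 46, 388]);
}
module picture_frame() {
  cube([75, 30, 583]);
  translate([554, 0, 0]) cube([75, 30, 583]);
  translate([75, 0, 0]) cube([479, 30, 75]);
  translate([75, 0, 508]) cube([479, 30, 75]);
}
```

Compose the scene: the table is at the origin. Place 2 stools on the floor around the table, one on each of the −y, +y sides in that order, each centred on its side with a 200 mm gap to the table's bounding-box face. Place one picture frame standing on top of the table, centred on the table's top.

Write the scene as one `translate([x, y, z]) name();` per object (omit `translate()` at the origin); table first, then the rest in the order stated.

table();
translate([258, -458, 0]) stool();
translate([258, 1080, 0]) stool();
translate([83, 425, 700]) picture_frame();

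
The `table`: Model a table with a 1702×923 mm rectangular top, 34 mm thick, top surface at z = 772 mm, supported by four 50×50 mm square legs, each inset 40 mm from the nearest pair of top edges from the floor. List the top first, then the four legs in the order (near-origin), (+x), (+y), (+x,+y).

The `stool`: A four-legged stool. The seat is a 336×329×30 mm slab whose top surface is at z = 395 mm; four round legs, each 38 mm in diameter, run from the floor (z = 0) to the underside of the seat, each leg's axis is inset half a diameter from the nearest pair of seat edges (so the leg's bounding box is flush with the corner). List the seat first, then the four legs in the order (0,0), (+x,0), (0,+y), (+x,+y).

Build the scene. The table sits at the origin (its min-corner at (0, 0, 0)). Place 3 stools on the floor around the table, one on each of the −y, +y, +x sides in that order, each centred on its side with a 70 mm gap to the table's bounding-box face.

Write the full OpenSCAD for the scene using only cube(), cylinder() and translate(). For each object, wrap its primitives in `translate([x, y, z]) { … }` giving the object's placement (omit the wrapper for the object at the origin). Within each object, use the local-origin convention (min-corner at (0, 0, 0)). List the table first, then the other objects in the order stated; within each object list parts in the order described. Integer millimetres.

translate([0, 0, 738]) cube([1702, 923, 34]);
translate([40, 40, 0]) cube([50, 50, 738]);
translate([1612, 40, 0]) cube([50, 50, 738]);
translate([40, 833, 0]) cube([50, 50, 738]);
translate([1612, 833, 0]) cube([50, 50, 738]);
translate([683, -399, 0]) {
  translate([0, 0, 365]) cube([336, 329, 30]);
  translate([19, 19, 0]) cylinder(h = 365, r = 19);
  translate([317, 19, 0]) cylinder(h = 365, r = 19);
  translate([19, 310, 0]) cylinder(h = 365, r = 19);
  translate([317, 310, 0]) cylinder(h = 365, r = 19);
}
translate([683, 993, 0]) {
  translate([0, 0, 365]) cube([336, 329, 30]);
  translate([19, 19, 0]) cylinder(h = 365, r = 19);
  translate([317, 19, 0]) cylinder(h = 365, r = 19);
  translate([19, 310, 0]) cylinder(h = 365, r = 19);
  translate([317, 310, 0]) cylinder(h = 365, r = 19);
}
translate([1772, 297, 0]) {
  translate([0, 0, 365]) cube([336, 329, 30]);
  translate([19, 19, 0]) cylinder(h = 365, r = 19);
  translate([317, 19, 0]) cylinder(h = 365, r = 19);
  translate([19, 310, 0]) cylinder(h = 365, r = 19);
  translate([317, 310, 0]) cylinder(h = 365, r = 19);
}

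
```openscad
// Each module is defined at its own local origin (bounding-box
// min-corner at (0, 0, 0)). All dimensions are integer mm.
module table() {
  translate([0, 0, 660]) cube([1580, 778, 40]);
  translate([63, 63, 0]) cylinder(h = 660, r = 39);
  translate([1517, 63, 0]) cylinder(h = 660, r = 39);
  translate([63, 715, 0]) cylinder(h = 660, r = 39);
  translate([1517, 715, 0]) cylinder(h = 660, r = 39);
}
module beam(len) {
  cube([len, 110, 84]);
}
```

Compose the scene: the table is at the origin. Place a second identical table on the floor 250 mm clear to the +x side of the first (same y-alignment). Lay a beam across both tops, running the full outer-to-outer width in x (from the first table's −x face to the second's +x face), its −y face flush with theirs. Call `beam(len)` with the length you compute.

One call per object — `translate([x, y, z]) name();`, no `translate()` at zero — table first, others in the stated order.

table();
translate([1830, 0, 0]) table();
translate([0, 0, 700]) beam(3410);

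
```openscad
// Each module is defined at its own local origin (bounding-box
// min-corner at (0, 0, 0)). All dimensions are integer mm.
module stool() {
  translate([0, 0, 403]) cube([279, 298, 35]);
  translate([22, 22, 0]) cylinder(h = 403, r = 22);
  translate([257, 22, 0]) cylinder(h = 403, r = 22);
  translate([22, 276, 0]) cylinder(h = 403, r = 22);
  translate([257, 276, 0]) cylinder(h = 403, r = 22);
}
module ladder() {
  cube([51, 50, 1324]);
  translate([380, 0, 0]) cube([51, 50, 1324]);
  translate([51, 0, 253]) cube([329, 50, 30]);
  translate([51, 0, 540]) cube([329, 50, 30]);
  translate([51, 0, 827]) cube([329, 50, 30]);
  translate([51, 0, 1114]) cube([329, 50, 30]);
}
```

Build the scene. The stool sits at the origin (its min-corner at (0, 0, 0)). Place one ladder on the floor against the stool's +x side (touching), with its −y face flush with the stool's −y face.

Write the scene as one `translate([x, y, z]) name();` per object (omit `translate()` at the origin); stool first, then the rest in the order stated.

stool();
translate([279, 0, 0]) ladder();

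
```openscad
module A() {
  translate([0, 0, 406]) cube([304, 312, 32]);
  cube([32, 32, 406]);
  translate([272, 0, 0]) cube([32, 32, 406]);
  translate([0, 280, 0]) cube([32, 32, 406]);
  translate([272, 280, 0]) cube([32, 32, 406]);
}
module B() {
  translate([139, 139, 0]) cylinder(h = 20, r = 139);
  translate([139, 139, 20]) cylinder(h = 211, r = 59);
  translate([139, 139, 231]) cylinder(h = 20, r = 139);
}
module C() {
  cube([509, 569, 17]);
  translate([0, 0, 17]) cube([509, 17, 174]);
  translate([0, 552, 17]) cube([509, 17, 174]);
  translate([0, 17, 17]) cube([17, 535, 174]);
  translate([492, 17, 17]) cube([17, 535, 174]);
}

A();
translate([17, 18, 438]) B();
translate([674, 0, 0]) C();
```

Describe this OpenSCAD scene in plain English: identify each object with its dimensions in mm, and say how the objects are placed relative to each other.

A is a four-legged stool. The seat is a 304×312×32 mm slab whose top surface is at z = 438 mm; four square legs, each 32×32 mm in cross-section, run from the floor (z = 0) to the underside of the seat, each flush with a corner of the seat.

B is a spool: two coaxial disc flanges of radius 139 mm and thickness 20 mm, joined by a core cylinder of radius 59 mm and height 211 mm. The lower flange rests on z = 0 and the three cylinders share a vertical axis.

C is an open storage box with external size 509×569×191 mm and wall thickness 17 mm (the base is also 17 mm thick). The base covers the whole footprint; the four walls stand on the base, with the y-facing walls full-width and the x-facing walls fitting between their inner faces.

The spool is on top of the stool. The open box is on the floor beside the stool on its +x side.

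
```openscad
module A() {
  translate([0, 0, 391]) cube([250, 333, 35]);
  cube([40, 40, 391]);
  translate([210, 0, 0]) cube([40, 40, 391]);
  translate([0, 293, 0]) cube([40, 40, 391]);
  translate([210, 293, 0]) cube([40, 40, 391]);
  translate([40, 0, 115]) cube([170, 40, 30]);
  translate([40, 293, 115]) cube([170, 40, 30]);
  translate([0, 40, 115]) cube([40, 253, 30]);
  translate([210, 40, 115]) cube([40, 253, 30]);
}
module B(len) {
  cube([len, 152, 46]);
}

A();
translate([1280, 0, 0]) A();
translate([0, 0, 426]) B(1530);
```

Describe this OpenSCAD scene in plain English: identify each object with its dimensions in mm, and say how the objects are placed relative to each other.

A is a four-legged stool. The seat is a 250×333×35 mm slab whose top surface is at z = 426 mm; four square legs, each 40×40 mm in cross-section, run from the floor (z = 0) to the underside of the seat, each flush with a corner of the seat. Four stretchers, 40 mm wide and 30 mm tall, connect adjacent legs with their undersides at z = 115 mm, each running between the inner faces of the legs it joins and aligned with the legs' outer faces on the other axis.

B is a rectangular beam 1530 mm long (x), 152 mm deep (y), 46 mm thick (z).

The beam spans the tops of two stools placed 1030 mm apart, resting at z = 426 mm.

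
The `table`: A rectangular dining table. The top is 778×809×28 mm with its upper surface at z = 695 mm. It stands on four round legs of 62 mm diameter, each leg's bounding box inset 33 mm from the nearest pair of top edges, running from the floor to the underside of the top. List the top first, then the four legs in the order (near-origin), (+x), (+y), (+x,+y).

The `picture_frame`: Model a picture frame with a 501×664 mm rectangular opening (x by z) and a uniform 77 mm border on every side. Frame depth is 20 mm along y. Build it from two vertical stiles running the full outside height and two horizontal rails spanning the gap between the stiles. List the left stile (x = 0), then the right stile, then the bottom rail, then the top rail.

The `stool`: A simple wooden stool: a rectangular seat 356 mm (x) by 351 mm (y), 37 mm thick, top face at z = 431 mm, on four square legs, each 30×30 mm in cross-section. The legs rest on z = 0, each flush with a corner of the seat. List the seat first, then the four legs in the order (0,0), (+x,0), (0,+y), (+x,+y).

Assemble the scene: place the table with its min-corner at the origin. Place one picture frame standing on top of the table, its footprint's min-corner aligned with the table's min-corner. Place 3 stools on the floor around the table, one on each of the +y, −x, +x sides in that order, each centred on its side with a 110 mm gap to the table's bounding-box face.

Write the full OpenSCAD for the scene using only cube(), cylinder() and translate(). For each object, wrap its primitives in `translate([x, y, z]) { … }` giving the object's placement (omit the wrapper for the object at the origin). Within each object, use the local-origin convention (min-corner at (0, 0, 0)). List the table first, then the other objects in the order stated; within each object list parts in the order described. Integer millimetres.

translate([0, 0, 667]) cube([778, 809, 28]);
translate([64, 64, 0]) cylinder(h = 667, r = 31);
translate([714, 64, 0]) cylinder(h = 667, r = 31);
translate([64, 745, 0]) cylinder(h = 667, r = 31);
translate([714, 745, 0]) cylinder(h = 667, r = 31);
translate([0, 0, 695]) {
  cube([77, 20, 818]);
  translate([578, 0, 0]) cube([77, 20, 818]);
  translate([77, 0, 0]) cube([501, 20, 77]);
  translate([77, 0, 741]) cube([501, 20, 77]);
}
translate([211, 919, 0]) {
  translate([0, 0, 394]) cube([356, 351, 37]);
  cube([30, 30, 394]);
  translate([326, 0, 0]) cube([30, 30, 394]);
  translate([0, 321, 0]) cube([30, 30, 394]);
  translate([326, 321, 0]) cube([30, 30, 394]);
}
translate([-466, 229, 0]) {
  translate([0, 0, 394]) cube([356, 351, 37]);
  cube([30, 30, 394]);
  translate([326, 0, 0]) cube([30, 30, 394]);
  translate([0, 321, 0]) cube([30, 30, 394]);
  translate([326, 321, 0]) cube([30, 30, 394]);
}
translate([888, 229, 0]) {
  translate([0, 0, 394]) cube([356, 351, 37]);
  cube([30, 30, 394]);
  translate([326, 0, 0]) cube([30, 30, 394]);
  translate([0, 321, 0]) cube([30, 30, 394]);
  translate([326, 321, 0]) cube([30, 30, 394]);
}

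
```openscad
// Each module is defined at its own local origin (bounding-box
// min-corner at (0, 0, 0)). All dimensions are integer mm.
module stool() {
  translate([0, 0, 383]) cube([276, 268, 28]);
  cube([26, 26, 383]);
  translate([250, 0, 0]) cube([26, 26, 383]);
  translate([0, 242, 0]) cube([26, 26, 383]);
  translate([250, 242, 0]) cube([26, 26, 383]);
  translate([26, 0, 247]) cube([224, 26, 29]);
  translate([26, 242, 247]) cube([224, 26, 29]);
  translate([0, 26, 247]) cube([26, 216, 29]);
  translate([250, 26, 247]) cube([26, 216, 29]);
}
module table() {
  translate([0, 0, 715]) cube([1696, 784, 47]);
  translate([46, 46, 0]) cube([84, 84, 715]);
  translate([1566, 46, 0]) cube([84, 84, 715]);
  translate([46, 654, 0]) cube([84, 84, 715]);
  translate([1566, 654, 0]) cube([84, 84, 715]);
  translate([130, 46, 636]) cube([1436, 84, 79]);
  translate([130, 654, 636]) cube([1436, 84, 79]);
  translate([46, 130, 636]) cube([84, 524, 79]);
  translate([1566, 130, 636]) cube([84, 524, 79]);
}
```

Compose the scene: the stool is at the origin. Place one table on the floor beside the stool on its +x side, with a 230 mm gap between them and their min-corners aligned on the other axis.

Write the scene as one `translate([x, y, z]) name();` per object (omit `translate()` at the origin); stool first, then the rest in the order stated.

stool();
translate([506, 0, 0]) table();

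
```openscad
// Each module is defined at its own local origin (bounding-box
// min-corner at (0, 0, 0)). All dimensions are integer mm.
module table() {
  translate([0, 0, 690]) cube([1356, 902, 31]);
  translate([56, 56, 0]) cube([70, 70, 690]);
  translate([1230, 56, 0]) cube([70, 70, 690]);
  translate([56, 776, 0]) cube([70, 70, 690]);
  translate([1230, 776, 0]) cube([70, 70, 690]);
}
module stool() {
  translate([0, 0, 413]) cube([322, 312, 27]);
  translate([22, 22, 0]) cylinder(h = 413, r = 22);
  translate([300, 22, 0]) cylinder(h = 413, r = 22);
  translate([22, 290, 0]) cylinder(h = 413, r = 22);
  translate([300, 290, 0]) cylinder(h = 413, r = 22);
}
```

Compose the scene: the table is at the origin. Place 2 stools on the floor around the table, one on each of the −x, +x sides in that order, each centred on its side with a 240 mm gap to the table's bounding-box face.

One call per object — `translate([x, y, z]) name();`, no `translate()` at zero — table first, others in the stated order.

table();
translate([-562, 295, 0]) stool();
translate([1596, 295, 0]) stool();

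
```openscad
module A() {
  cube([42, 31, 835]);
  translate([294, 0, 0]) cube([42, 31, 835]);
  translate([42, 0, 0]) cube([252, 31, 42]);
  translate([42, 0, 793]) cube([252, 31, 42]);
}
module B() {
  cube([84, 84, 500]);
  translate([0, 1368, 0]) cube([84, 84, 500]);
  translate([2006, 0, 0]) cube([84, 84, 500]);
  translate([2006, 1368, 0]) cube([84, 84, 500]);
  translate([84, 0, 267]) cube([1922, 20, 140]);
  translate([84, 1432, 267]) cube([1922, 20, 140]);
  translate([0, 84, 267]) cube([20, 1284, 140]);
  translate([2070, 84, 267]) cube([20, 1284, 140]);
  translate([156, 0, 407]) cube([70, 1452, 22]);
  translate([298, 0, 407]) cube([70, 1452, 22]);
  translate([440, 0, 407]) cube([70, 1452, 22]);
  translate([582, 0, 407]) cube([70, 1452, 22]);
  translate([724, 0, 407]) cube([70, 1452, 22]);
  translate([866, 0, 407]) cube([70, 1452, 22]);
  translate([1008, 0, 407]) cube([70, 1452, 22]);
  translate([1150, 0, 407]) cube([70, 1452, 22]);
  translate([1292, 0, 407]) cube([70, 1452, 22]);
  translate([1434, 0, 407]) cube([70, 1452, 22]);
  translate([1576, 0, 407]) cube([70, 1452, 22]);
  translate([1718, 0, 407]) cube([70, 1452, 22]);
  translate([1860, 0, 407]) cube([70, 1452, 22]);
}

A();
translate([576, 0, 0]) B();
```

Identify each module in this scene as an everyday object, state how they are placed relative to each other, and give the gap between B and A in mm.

The bed frame's nearest face is 240 mm from the picture frame's +x face.

A is a picture frame. B is a bed frame. The bed frame is on the floor beside the picture frame on its +x side. The gap between the bed frame and the picture frame is 240 mm.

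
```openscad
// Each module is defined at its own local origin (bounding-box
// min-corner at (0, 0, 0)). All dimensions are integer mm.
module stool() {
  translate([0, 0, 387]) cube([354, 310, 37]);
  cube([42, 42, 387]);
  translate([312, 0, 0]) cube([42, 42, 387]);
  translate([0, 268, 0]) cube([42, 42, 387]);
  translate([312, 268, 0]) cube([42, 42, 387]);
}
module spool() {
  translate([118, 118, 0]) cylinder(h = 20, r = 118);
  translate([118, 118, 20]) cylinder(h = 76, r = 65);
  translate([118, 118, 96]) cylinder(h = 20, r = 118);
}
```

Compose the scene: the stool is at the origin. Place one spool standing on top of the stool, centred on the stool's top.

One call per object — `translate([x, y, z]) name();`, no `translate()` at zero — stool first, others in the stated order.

stool();
translate([59, 37, 424]) spool();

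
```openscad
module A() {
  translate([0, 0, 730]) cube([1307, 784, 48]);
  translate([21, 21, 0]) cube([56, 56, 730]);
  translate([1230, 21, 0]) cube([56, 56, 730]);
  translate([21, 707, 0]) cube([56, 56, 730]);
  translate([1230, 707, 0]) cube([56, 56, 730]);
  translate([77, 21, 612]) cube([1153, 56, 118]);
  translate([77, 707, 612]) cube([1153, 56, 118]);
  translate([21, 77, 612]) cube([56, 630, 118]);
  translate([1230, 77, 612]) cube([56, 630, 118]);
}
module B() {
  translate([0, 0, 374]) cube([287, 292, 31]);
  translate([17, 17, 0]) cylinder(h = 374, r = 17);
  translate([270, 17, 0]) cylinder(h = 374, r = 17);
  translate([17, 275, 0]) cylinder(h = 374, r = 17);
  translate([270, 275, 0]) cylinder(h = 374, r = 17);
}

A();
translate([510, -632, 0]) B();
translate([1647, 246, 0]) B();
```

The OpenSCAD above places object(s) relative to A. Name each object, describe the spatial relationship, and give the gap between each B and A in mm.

A is a table. B is a stool. Two stools sit around the table at the −y, +x sides. The gap between each stool and the table is 340 mm.

Each stool's nearest face is 340 mm from the table's bounding box.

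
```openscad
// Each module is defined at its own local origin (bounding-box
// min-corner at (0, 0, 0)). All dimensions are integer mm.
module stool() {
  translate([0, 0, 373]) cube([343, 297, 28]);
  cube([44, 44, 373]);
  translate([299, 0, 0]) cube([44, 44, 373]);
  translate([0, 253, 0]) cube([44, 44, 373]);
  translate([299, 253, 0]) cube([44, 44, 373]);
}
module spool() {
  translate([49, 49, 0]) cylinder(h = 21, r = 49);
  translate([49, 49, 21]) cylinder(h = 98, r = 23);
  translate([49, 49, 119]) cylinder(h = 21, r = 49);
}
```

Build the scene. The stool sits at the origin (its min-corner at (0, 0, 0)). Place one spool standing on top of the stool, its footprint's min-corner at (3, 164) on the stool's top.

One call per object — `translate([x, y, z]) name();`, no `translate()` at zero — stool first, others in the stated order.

stool();
translate([3, 164, 401]) spool();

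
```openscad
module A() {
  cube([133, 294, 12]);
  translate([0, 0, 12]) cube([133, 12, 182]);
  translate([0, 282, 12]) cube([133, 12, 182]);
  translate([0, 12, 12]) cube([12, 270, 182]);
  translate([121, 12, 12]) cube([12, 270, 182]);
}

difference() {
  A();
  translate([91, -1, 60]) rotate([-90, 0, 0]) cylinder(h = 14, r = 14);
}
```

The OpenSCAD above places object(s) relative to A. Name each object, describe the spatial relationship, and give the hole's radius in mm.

A is an open box. The open box has a circular hole through its front wall. The hole's radius is 14 mm.

The subtracted cylinder has r = 14 mm.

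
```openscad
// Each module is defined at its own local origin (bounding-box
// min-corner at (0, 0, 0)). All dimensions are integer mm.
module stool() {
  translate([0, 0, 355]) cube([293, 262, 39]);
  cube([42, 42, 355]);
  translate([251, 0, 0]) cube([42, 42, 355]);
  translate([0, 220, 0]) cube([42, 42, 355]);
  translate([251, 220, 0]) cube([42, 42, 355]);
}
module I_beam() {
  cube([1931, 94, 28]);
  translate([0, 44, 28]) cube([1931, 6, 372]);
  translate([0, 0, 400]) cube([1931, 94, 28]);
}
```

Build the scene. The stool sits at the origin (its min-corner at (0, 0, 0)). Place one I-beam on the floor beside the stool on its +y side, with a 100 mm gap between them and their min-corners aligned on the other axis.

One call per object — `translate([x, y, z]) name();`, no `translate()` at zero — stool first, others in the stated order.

stool();
translate([0, 362, 0]) I_beam();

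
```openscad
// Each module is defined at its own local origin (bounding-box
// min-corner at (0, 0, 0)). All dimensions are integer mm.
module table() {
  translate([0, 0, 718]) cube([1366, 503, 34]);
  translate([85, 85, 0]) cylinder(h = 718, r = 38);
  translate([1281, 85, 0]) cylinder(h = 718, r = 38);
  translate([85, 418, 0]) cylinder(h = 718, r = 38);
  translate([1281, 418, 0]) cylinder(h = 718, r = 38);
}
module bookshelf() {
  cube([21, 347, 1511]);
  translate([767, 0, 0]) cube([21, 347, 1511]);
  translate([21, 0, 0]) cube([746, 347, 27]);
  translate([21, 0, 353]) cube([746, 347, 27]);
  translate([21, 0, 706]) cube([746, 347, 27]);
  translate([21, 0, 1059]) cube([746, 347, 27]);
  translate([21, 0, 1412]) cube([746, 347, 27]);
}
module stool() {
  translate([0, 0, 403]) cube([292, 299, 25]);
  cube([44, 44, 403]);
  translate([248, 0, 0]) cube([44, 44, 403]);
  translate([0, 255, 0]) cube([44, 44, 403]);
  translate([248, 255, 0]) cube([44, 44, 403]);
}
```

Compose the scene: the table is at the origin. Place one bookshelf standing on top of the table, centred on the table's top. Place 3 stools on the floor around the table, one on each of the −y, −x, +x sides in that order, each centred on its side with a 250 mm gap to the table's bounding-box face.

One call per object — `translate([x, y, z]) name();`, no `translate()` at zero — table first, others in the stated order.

table();
translate([289, 78, 752]) bookshelf();
translate([537, -549, 0]) stool();
translate([-542, 102, 0]) stool();
translate([1616, 102, 0]) stool();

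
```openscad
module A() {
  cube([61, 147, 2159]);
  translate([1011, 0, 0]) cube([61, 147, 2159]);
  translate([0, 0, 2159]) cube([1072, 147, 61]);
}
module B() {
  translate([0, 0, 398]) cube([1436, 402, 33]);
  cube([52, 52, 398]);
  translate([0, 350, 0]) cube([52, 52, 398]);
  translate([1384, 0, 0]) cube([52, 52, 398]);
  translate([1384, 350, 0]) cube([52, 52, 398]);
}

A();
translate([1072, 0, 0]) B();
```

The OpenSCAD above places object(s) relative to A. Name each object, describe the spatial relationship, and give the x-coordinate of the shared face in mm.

The door frame's +x face and the bench's −x face are both at x = 1072 mm.

A is a door frame. B is a bench. The bench is against the door frame's +x side, with their −y faces flush. The x-coordinate of the shared face is 1072 mm.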